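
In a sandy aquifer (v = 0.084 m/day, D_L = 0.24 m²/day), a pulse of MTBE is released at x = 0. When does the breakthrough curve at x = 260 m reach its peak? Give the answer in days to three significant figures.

For the 1D instantaneous-source solution, setting ∂C/∂t = 0 at fixed x gives v²t² + 2Dt − x² = 0, so t = (√(D² + v²x²) − D)/v².
√(D² + v²x²) = √(0.24² + 0.084² × 260²) = 21.84; v² = 0.007056.
t = (21.84 − 0.24)/0.007056 = 3060 days (vs. the pure-advection estimate x/v = 3100 d).

3060 days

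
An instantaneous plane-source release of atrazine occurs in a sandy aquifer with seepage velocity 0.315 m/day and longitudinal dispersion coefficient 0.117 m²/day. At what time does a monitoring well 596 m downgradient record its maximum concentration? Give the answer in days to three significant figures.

For the 1D instantaneous-source solution, setting ∂C/∂t = 0 at fixed x gives v²t² + 2Dt − x² = 0, so t = (√(D² + v²x²) − D)/v².
√(D² + v²x²) = √(0.117² + 0.315² × 596²) = 187.7; v² = 0.099225.
t = (187.7 − 0.117)/0.099225 = 1890 days (vs. the pure-advection estimate x/v = 1890 d).

1890 days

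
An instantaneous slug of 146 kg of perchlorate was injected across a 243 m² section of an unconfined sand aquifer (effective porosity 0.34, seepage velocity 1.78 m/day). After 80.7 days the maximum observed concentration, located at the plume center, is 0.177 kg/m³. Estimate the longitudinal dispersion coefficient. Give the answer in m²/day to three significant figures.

At the plume center C_max = M/(n_e·A·√(4πDt)), so D = M²/(4πt·(n_e·A·C_max)²).
n_e·A·C_max = 0.34 × 243 × 0.177 = 14.62 kg/m.
D = 146²/(4π × 80.7 × 14.62²) = 0.0983 m²/day.

0.0983 m²/day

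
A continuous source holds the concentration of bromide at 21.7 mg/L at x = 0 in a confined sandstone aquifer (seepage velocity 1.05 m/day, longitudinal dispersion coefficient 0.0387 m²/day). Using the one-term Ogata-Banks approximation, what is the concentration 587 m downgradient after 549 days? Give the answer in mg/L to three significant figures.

For a continuous step input, C/C₀ ≈ ½·erfc((x−vt)/(2√(Dt))).
vt = 1.05 × 549 = 576.45 m and 2√(Dt) = 2√(0.0387 × 549) = 9.219 m.
Argument (x−vt)/(2√(Dt)) = (587 − 576.45)/9.219 = 1.144; ½·erfc(1.144) = 0.05285.
C = 21.7 × 0.05285 = 1.15 mg/L.

1.15 mg/L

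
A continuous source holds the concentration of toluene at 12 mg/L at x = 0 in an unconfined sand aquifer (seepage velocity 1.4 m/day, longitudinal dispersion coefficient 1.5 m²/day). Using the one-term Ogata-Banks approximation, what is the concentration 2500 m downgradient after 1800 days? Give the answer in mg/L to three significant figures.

For a continuous step input, C/C₀ ≈ ½·erfc((x−vt)/(2√(Dt))).
vt = 1.4 × 1800 = 2520 m and 2√(Dt) = 2√(1.5 × 1800) = 103.9 m.
Argument (x−vt)/(2√(Dt)) = (2500 − 2520)/103.9 = -0.1925; ½·erfc(-0.1925) = 0.6073.
C = 12 × 0.6073 = 7.29 mg/L.

7.29 mg/L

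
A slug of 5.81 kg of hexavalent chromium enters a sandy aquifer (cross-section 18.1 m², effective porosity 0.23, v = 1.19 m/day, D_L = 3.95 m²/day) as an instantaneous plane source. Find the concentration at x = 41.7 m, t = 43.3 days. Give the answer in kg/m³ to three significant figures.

0.0261 kg/m³

For an instantaneous plane source, C(x,t) = M/(n_e·A·√(4πDt)) · exp(−(x−vt)²/(4Dt)), with n_e·A the pore (flow) area.
Plume center vt = 1.19 × 43.3 = 51.527 m, so the well at 41.7 m is 9.827 m upgradient of the peak.
√(4πDt) = 46.36 m, giving peak height M/(n_e·A·√(4πDt)) = 5.81/(0.23 × 18.1 × 46.36) = 0.03010 kg/m³.
(x−vt)²/(4Dt) = (-9.827)²/(4 × 3.95 × 43.3) = 0.1412; exp(−0.1412) = 0.8683.
C = 0.03010 × 0.8683 = 0.0261 kg/m³.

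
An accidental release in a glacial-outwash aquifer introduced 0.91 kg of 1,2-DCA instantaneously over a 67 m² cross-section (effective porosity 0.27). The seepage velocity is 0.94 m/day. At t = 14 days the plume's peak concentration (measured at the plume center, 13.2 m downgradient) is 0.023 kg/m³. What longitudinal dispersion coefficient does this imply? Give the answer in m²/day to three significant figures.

At the plume center C_max = M/(n_e·A·√(4πDt)), so D = M²/(4πt·(n_e·A·C_max)²).
n_e·A·C_max = 0.27 × 67 × 0.023 = 0.4161 kg/m.
D = 0.91²/(4π × 14 × 0.4161²) = 0.0272 m²/day.

0.0272 m²/day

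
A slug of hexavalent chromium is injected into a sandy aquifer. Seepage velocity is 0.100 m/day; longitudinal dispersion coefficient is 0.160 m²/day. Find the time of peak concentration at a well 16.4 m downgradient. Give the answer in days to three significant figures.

For the 1D instantaneous-source solution, setting ∂C/∂t = 0 at fixed x gives v²t² + 2Dt − x² = 0, so t = (√(D² + v²x²) − D)/v².
√(D² + v²x²) = √(0.160² + 0.100² × 16.4²) = 1.648; v² = 0.01.
t = (1.648 − 0.160)/0.01 = 149 days (vs. the pure-advection estimate x/v = 164 d).

149 days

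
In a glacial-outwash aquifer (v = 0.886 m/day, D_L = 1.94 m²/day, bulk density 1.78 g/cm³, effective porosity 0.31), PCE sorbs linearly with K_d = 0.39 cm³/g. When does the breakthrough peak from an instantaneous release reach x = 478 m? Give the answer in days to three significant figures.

1740 days

Retardation factor R = 1 + ρ_b·K_d/n = 1 + 1.78 × 0.39/0.31 = 3.239.
Sorption retards both mechanisms: v_R = v/R = 0.2735 m/day, D_R = D/R = 0.5990 m²/day.
Peak time from v_R²t² + 2D_R t − x² = 0: t = (√(D_R² + v_R²x²) − D_R)/v_R².
√(D_R² + v_R²x²) = √(0.5990² + 0.2735² × 478²) = 130.7; v_R² = 0.07480.
t = (130.7 − 0.5990)/0.07480 = 1740 days.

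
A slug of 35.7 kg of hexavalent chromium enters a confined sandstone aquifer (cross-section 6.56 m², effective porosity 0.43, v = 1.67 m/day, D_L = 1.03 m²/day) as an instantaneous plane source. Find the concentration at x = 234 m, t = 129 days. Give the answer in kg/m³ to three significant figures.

For an instantaneous plane source, C(x,t) = M/(n_e·A·√(4πDt)) · exp(−(x−vt)²/(4Dt)), with n_e·A the pore (flow) area.
Plume center vt = 1.67 × 129 = 215.43 m, so the well at 234 m is 18.57 m downgradient of the peak.
√(4πDt) = 40.86 m, giving peak height M/(n_e·A·√(4πDt)) = 35.7/(0.43 × 6.56 × 40.86) = 0.3097 kg/m³.
(x−vt)²/(4Dt) = (18.57)²/(4 × 1.03 × 129) = 0.6488; exp(−0.6488) = 0.5227.
C = 0.3097 × 0.5227 = 0.162 kg/m³.

0.162 kg/m³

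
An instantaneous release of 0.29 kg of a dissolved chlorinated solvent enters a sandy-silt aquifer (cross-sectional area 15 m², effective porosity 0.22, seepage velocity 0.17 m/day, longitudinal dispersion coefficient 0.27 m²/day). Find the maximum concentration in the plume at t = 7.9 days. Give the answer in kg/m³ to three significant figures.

0.0170 kg/m³

The peak of an instantaneous 1D plume sits at x = vt; there the Gaussian factor is 1 and C_max = M/(n_e·A·√(4πDt)), where n_e·A is the pore area the mass is dissolved in.
√(4πDt) = √(4π × 0.27 × 7.9) = 5.177 m, so C_max = 0.29/(0.22 × 15 × 5.177) = 0.0170 kg/m³.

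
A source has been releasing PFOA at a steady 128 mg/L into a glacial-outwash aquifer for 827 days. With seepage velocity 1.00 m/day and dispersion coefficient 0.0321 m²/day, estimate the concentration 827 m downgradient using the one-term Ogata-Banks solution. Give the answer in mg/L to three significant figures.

For a continuous step input, C/C₀ ≈ ½·erfc((x−vt)/(2√(Dt))).
vt = 1.00 × 827 = 827 m and 2√(Dt) = 2√(0.0321 × 827) = 10.30 m.
Argument (x−vt)/(2√(Dt)) = (827 − 827)/10.30 = 0; ½·erfc(0) = 0.5000.
C = 128 × 0.5000 = 64.0 mg/L.

64.0 mg/L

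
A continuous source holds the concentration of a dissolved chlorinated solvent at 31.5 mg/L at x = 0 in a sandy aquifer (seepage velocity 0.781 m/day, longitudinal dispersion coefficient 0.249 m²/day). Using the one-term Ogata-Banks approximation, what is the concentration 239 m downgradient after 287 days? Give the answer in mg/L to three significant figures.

For a continuous step input, C/C₀ ≈ ½·erfc((x−vt)/(2√(Dt))).
vt = 0.781 × 287 = 224.147 m and 2√(Dt) = 2√(0.249 × 287) = 16.91 m.
Argument (x−vt)/(2√(Dt)) = (239 − 224.147)/16.91 = 0.8784; ½·erfc(0.8784) = 0.1071.
C = 31.5 × 0.1071 = 3.37 mg/L.

3.37 mg/L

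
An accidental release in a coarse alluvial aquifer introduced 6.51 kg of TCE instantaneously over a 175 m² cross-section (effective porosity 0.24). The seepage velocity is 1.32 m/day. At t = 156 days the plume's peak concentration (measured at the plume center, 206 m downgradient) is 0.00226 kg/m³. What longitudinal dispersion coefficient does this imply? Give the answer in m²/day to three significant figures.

At the plume center C_max = M/(n_e·A·√(4πDt)), so D = M²/(4πt·(n_e·A·C_max)²).
n_e·A·C_max = 0.24 × 175 × 0.00226 = 0.09492 kg/m.
D = 6.51²/(4π × 156 × 0.09492²) = 2.40 m²/day.

2.40 m²/day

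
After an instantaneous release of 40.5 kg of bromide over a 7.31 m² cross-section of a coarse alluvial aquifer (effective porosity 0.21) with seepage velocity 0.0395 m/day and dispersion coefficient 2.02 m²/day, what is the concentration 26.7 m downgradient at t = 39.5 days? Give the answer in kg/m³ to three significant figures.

0.115 kg/m³

For an instantaneous plane source, C(x,t) = M/(n_e·A·√(4πDt)) · exp(−(x−vt)²/(4Dt)), with n_e·A the pore (flow) area.
Plume center vt = 0.0395 × 39.5 = 1.56025 m, so the well at 26.7 m is 25.13975 m downgradient of the peak.
√(4πDt) = 31.66 m, giving peak height M/(n_e·A·√(4πDt)) = 40.5/(0.21 × 7.31 × 31.66) = 0.8333 kg/m³.
(x−vt)²/(4Dt) = (25.13975)²/(4 × 2.02 × 39.5) = 1.980; exp(−1.980) = 0.1381.
C = 0.8333 × 0.1381 = 0.115 kg/m³.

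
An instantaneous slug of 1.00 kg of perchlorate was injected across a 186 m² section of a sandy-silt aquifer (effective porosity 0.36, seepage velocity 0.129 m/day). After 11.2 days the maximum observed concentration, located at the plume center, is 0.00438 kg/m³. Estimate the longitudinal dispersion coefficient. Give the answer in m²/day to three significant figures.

At the plume center C_max = M/(n_e·A·√(4πDt)), so D = M²/(4πt·(n_e·A·C_max)²).
n_e·A·C_max = 0.36 × 186 × 0.00438 = 0.2933 kg/m.
D = 1.00²/(4π × 11.2 × 0.2933²) = 0.0826 m²/day.

0.0826 m²/day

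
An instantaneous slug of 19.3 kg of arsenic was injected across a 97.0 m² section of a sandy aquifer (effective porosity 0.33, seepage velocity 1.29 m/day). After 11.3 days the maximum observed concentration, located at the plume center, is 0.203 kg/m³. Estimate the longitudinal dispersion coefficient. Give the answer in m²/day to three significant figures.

0.0621 m²/day

At the plume center C_max = M/(n_e·A·√(4πDt)), so D = M²/(4πt·(n_e·A·C_max)²).
n_e·A·C_max = 0.33 × 97.0 × 0.203 = 6.498 kg/m.
D = 19.3²/(4π × 11.3 × 6.498²) = 0.0621 m²/day.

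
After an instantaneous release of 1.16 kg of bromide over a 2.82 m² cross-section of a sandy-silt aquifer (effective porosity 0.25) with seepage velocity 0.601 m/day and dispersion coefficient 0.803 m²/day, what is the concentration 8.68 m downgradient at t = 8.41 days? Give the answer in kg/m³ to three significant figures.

0.110 kg/m³

For an instantaneous plane source, C(x,t) = M/(n_e·A·√(4πDt)) · exp(−(x−vt)²/(4Dt)), with n_e·A the pore (flow) area.
Plume center vt = 0.601 × 8.41 = 5.05441 m, so the well at 8.68 m is 3.62559 m downgradient of the peak.
√(4πDt) = 9.212 m, giving peak height M/(n_e·A·√(4πDt)) = 1.16/(0.25 × 2.82 × 9.212) = 0.1786 kg/m³.
(x−vt)²/(4Dt) = (3.62559)²/(4 × 0.803 × 8.41) = 0.4866; exp(−0.4866) = 0.6147.
C = 0.1786 × 0.6147 = 0.110 kg/m³.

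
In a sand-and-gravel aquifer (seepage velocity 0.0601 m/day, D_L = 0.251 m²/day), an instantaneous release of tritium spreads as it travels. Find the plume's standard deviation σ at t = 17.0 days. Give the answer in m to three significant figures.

Dispersive spreading gives a Gaussian with σ² = 2Dt; advection only shifts the center.
σ = √(2 × 0.251 × 17.0) = 2.92 m.

2.92 m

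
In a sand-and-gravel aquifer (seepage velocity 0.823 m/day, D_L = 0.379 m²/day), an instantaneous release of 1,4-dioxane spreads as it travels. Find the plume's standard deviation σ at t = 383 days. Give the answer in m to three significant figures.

Dispersive spreading gives a Gaussian with σ² = 2Dt; advection only shifts the center.
σ = √(2 × 0.379 × 383) = 17.0 m.

17.0 m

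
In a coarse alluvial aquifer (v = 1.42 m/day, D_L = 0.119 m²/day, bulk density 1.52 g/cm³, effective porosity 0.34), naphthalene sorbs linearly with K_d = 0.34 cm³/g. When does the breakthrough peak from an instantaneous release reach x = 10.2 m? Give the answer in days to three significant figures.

18.0 days

Retardation factor R = 1 + ρ_b·K_d/n = 1 + 1.52 × 0.34/0.34 = 2.520.
Sorption retards both mechanisms: v_R = v/R = 0.5635 m/day, D_R = D/R = 0.04722 m²/day.
Peak time from v_R²t² + 2D_R t − x² = 0: t = (√(D_R² + v_R²x²) − D_R)/v_R².
√(D_R² + v_R²x²) = √(0.04722² + 0.5635² × 10.2²) = 5.748; v_R² = 0.3175.
t = (5.748 − 0.04722)/0.3175 = 18.0 days.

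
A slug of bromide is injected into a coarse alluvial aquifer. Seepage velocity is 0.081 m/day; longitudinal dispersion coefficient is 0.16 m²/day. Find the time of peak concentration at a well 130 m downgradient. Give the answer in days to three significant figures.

1580 days

For the 1D instantaneous-source solution, setting ∂C/∂t = 0 at fixed x gives v²t² + 2Dt − x² = 0, so t = (√(D² + v²x²) − D)/v².
√(D² + v²x²) = √(0.16² + 0.081² × 130²) = 10.53; v² = 0.006561.
t = (10.53 − 0.16)/0.006561 = 1580 days (vs. the pure-advection estimate x/v = 1600 d).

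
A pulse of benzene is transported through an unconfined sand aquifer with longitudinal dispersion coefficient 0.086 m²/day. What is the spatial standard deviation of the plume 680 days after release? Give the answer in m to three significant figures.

10.8 m

Dispersive spreading gives a Gaussian with σ² = 2Dt; advection only shifts the center.
σ = √(2 × 0.086 × 680) = 10.8 m.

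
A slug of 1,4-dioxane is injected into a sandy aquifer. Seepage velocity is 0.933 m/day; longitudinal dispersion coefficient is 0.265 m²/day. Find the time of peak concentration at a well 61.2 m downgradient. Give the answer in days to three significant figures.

For the 1D instantaneous-source solution, setting ∂C/∂t = 0 at fixed x gives v²t² + 2Dt − x² = 0, so t = (√(D² + v²x²) − D)/v².
√(D² + v²x²) = √(0.265² + 0.933² × 61.2²) = 57.10; v² = 0.870489.
t = (57.10 − 0.265)/0.870489 = 65.3 days (vs. the pure-advection estimate x/v = 65.6 d).

65.3 days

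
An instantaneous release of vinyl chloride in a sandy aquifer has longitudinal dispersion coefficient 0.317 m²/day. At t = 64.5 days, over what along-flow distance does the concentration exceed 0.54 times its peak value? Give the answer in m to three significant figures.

14.2 m

The plume is Gaussian with σ = √(2Dt) = √(2 × 0.317 × 64.5) = 6.395 m.
C/C_peak = exp(−Δx²/(2σ²)) = 0.54 ⇒ Δx = σ·√(−2 ln 0.54) = 6.395 × 1.110 = 7.098 m.
Width = 2Δx = 14.2 m.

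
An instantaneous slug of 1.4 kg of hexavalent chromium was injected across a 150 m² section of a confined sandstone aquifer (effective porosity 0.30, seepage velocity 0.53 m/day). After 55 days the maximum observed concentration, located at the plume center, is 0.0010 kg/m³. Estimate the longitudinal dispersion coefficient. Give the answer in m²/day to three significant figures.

At the plume center C_max = M/(n_e·A·√(4πDt)), so D = M²/(4πt·(n_e·A·C_max)²).
n_e·A·C_max = 0.30 × 150 × 0.0010 = 0.04500 kg/m.
D = 1.4²/(4π × 55 × 0.04500²) = 1.40 m²/day.

1.40 m²/day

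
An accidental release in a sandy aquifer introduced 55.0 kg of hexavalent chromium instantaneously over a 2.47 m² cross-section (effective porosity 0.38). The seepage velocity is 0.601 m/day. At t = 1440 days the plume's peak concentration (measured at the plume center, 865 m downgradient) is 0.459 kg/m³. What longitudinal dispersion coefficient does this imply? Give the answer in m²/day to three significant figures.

0.901 m²/day

At the plume center C_max = M/(n_e·A·√(4πDt)), so D = M²/(4πt·(n_e·A·C_max)²).
n_e·A·C_max = 0.38 × 2.47 × 0.459 = 0.4308 kg/m.
D = 55.0²/(4π × 1440 × 0.4308²) = 0.901 m²/day.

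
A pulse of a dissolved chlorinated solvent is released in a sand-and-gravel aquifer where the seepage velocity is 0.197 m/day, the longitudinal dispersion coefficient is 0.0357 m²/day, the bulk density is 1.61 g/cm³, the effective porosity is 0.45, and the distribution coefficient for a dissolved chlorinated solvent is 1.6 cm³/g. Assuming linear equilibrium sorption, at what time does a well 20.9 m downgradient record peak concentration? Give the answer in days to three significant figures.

707 days

Retardation factor R = 1 + ρ_b·K_d/n = 1 + 1.61 × 1.6/0.45 = 6.724.
Sorption retards both mechanisms: v_R = v/R = 0.02930 m/day, D_R = D/R = 0.005309 m²/day.
Peak time from v_R²t² + 2D_R t − x² = 0: t = (√(D_R² + v_R²x²) − D_R)/v_R².
√(D_R² + v_R²x²) = √(0.005309² + 0.02930² × 20.9²) = 0.6124; v_R² = 0.0008585.
t = (0.6124 − 0.005309)/0.0008585 = 707 days.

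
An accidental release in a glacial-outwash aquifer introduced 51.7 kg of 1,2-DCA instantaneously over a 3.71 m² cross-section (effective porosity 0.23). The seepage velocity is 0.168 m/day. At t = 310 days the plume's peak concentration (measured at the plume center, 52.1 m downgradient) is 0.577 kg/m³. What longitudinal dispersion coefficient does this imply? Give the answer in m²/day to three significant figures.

2.83 m²/day

At the plume center C_max = M/(n_e·A·√(4πDt)), so D = M²/(4πt·(n_e·A·C_max)²).
n_e·A·C_max = 0.23 × 3.71 × 0.577 = 0.4924 kg/m.
D = 51.7²/(4π × 310 × 0.4924²) = 2.83 m²/day.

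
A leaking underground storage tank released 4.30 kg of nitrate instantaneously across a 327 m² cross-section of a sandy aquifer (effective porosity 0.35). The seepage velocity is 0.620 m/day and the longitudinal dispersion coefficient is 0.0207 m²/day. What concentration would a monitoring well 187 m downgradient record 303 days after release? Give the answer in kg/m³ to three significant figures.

For an instantaneous plane source, C(x,t) = M/(n_e·A·√(4πDt)) · exp(−(x−vt)²/(4Dt)), with n_e·A the pore (flow) area.
Plume center vt = 0.620 × 303 = 187.86 m, so the well at 187 m is 0.86 m upgradient of the peak.
√(4πDt) = 8.878 m, giving peak height M/(n_e·A·√(4πDt)) = 4.30/(0.35 × 327 × 8.878) = 0.004232 kg/m³.
(x−vt)²/(4Dt) = (-0.86)²/(4 × 0.0207 × 303) = 0.02948; exp(−0.02948) = 0.9710.
C = 0.004232 × 0.9710 = 0.00411 kg/m³.

0.00411 kg/m³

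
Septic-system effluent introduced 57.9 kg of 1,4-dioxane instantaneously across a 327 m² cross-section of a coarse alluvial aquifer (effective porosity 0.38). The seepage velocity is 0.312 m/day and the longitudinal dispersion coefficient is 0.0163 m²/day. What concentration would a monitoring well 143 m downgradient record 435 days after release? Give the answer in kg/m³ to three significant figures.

0.00762 kg/m³

For an instantaneous plane source, C(x,t) = M/(n_e·A·√(4πDt)) · exp(−(x−vt)²/(4Dt)), with n_e·A the pore (flow) area.
Plume center vt = 0.312 × 435 = 135.72 m, so the well at 143 m is 7.28 m downgradient of the peak.
√(4πDt) = 9.439 m, giving peak height M/(n_e·A·√(4πDt)) = 57.9/(0.38 × 327 × 9.439) = 0.04937 kg/m³.
(x−vt)²/(4Dt) = (7.28)²/(4 × 0.0163 × 435) = 1.869; exp(−1.869) = 0.1543.
C = 0.04937 × 0.1543 = 0.00762 kg/m³.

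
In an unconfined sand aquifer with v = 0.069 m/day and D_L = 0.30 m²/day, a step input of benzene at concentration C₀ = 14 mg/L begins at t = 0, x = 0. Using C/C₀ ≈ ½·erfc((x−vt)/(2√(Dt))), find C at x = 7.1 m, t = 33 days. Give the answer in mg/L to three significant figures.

For a continuous step input, C/C₀ ≈ ½·erfc((x−vt)/(2√(Dt))).
vt = 0.069 × 33 = 2.277 m and 2√(Dt) = 2√(0.30 × 33) = 6.293 m.
Argument (x−vt)/(2√(Dt)) = (7.1 − 2.277)/6.293 = 0.7664; ½·erfc(0.7664) = 0.1392.
C = 14 × 0.1392 = 1.95 mg/L.

1.95 mg/L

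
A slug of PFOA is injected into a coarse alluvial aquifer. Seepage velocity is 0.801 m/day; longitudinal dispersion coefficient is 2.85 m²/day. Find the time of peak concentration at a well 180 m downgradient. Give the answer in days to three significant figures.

220 days

For the 1D instantaneous-source solution, setting ∂C/∂t = 0 at fixed x gives v²t² + 2Dt − x² = 0, so t = (√(D² + v²x²) − D)/v².
√(D² + v²x²) = √(2.85² + 0.801² × 180²) = 144.2; v² = 0.641601.
t = (144.2 − 2.85)/0.641601 = 220 days (vs. the pure-advection estimate x/v = 225 d).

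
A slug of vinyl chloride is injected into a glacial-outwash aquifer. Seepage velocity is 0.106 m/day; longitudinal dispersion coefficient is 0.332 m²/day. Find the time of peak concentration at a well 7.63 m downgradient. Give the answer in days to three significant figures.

48.3 days

For the 1D instantaneous-source solution, setting ∂C/∂t = 0 at fixed x gives v²t² + 2Dt − x² = 0, so t = (√(D² + v²x²) − D)/v².
√(D² + v²x²) = √(0.332² + 0.106² × 7.63²) = 0.8743; v² = 0.011236.
t = (0.8743 − 0.332)/0.011236 = 48.3 days (vs. the pure-advection estimate x/v = 72.0 d).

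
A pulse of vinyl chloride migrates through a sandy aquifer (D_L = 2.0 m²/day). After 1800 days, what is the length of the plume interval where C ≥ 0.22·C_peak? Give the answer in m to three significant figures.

295 m

The plume is Gaussian with σ = √(2Dt) = √(2 × 2.0 × 1800) = 84.85 m.
C/C_peak = exp(−Δx²/(2σ²)) = 0.22 ⇒ Δx = σ·√(−2 ln 0.22) = 84.85 × 1.740 = 147.6 m.
Width = 2Δx = 295 m.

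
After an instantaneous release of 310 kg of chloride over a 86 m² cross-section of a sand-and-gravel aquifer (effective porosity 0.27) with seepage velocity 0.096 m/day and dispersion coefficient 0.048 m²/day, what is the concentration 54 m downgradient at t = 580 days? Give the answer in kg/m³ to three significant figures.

For an instantaneous plane source, C(x,t) = M/(n_e·A·√(4πDt)) · exp(−(x−vt)²/(4Dt)), with n_e·A the pore (flow) area.
Plume center vt = 0.096 × 580 = 55.68 m, so the well at 54 m is 1.68 m upgradient of the peak.
√(4πDt) = 18.70 m, giving peak height M/(n_e·A·√(4πDt)) = 310/(0.27 × 86 × 18.70) = 0.7139 kg/m³.
(x−vt)²/(4Dt) = (-1.68)²/(4 × 0.048 × 580) = 0.02534; exp(−0.02534) = 0.9750.
C = 0.7139 × 0.9750 = 0.696 kg/m³.

0.696 kg/m³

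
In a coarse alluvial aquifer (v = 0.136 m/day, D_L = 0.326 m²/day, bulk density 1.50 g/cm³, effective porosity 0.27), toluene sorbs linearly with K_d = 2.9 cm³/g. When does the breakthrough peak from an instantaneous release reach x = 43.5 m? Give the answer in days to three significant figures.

5180 days

Retardation factor R = 1 + ρ_b·K_d/n = 1 + 1.50 × 2.9/0.27 = 17.11.
Sorption retards both mechanisms: v_R = v/R = 0.007949 m/day, D_R = D/R = 0.01905 m²/day.
Peak time from v_R²t² + 2D_R t − x² = 0: t = (√(D_R² + v_R²x²) − D_R)/v_R².
√(D_R² + v_R²x²) = √(0.01905² + 0.007949² × 43.5²) = 0.3463; v_R² = 6.319e-05.
t = (0.3463 − 0.01905)/6.319e-05 = 5180 days.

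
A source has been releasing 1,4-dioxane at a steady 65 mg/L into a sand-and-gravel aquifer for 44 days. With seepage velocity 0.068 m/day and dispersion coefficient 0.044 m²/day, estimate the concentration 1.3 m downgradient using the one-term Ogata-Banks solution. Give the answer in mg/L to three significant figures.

For a continuous step input, C/C₀ ≈ ½·erfc((x−vt)/(2√(Dt))).
vt = 0.068 × 44 = 2.992 m and 2√(Dt) = 2√(0.044 × 44) = 2.783 m.
Argument (x−vt)/(2√(Dt)) = (1.3 − 2.992)/2.783 = -0.6080; ½·erfc(-0.6080) = 0.8051.
C = 65 × 0.8051 = 52.3 mg/L.

52.3 mg/L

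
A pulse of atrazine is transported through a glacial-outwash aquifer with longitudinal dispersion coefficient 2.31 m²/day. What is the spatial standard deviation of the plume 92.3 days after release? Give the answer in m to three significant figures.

20.7 m

Dispersive spreading gives a Gaussian with σ² = 2Dt; advection only shifts the center.
σ = √(2 × 2.31 × 92.3) = 20.7 m.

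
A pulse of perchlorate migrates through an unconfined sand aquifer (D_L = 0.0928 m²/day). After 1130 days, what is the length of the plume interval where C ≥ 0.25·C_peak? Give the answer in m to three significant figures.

48.2 m

The plume is Gaussian with σ = √(2Dt) = √(2 × 0.0928 × 1130) = 14.48 m.
C/C_peak = exp(−Δx²/(2σ²)) = 0.25 ⇒ Δx = σ·√(−2 ln 0.25) = 14.48 × 1.665 = 24.11 m.
Width = 2Δx = 48.2 m.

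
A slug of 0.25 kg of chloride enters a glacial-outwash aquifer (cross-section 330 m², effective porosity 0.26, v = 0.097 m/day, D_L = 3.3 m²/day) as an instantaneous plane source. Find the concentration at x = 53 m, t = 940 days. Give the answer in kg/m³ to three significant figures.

1.31e-05 kg/m³

For an instantaneous plane source, C(x,t) = M/(n_e·A·√(4πDt)) · exp(−(x−vt)²/(4Dt)), with n_e·A the pore (flow) area.
Plume center vt = 0.097 × 940 = 91.18 m, so the well at 53 m is 38.18 m upgradient of the peak.
√(4πDt) = 197.4 m, giving peak height M/(n_e·A·√(4πDt)) = 0.25/(0.26 × 330 × 197.4) = 1.476e-05 kg/m³.
(x−vt)²/(4Dt) = (-38.18)²/(4 × 3.3 × 940) = 0.1175; exp(−0.1175) = 0.8891.
C = 1.476e-05 × 0.8891 = 1.31e-05 kg/m³.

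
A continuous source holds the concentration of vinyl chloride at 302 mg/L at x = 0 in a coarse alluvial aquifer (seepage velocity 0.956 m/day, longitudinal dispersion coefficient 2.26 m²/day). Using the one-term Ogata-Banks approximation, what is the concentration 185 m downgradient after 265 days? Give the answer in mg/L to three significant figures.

295 mg/L

For a continuous step input, C/C₀ ≈ ½·erfc((x−vt)/(2√(Dt))).
vt = 0.956 × 265 = 253.34 m and 2√(Dt) = 2√(2.26 × 265) = 48.94 m.
Argument (x−vt)/(2√(Dt)) = (185 − 253.34)/48.94 = -1.396; ½·erfc(-1.396) = 0.9758.
C = 302 × 0.9758 = 295 mg/L.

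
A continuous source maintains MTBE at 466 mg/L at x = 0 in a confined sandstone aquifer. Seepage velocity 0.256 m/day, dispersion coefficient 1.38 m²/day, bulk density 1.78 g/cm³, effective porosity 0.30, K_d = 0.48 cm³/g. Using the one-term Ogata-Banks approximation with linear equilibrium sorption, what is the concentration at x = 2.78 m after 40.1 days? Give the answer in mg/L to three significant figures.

Retardation factor R = 1 + ρ_b·K_d/n = 1 + 1.78 × 0.48/0.30 = 3.848.
Sorption retards both mechanisms: v_R = v/R = 0.06653 m/day, D_R = D/R = 0.3586 m²/day.
v_R·t = 0.06653 × 40.1 = 2.667853 m; 2√(D_R t) = 7.584 m; argument = (2.78 − 2.667853)/7.584 = 0.01479.
C = C₀ × ½·erfc(0.01479) = 466 × 0.4917 = 229 mg/L.

229 mg/L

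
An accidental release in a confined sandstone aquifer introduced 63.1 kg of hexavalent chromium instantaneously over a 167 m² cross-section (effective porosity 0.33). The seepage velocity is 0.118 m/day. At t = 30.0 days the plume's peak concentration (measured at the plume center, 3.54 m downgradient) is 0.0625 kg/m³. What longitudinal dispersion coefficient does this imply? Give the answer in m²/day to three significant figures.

0.890 m²/day

At the plume center C_max = M/(n_e·A·√(4πDt)), so D = M²/(4πt·(n_e·A·C_max)²).
n_e·A·C_max = 0.33 × 167 × 0.0625 = 3.444 kg/m.
D = 63.1²/(4π × 30.0 × 3.444²) = 0.890 m²/day.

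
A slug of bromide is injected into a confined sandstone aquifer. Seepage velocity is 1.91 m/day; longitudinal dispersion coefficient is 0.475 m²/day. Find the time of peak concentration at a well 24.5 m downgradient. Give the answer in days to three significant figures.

For the 1D instantaneous-source solution, setting ∂C/∂t = 0 at fixed x gives v²t² + 2Dt − x² = 0, so t = (√(D² + v²x²) − D)/v².
√(D² + v²x²) = √(0.475² + 1.91² × 24.5²) = 46.80; v² = 3.6481.
t = (46.80 − 0.475)/3.6481 = 12.7 days (vs. the pure-advection estimate x/v = 12.8 d).

12.7 days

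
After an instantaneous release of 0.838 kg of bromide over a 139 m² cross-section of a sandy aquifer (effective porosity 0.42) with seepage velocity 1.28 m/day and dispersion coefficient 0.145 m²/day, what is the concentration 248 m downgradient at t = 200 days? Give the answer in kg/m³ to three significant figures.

0.000433 kg/m³

For an instantaneous plane source, C(x,t) = M/(n_e·A·√(4πDt)) · exp(−(x−vt)²/(4Dt)), with n_e·A the pore (flow) area.
Plume center vt = 1.28 × 200 = 256 m, so the well at 248 m is 8 m upgradient of the peak.
√(4πDt) = 19.09 m, giving peak height M/(n_e·A·√(4πDt)) = 0.838/(0.42 × 139 × 19.09) = 0.0007519 kg/m³.
(x−vt)²/(4Dt) = (-8)²/(4 × 0.145 × 200) = 0.5517; exp(−0.5517) = 0.5760.
C = 0.0007519 × 0.5760 = 0.000433 kg/m³.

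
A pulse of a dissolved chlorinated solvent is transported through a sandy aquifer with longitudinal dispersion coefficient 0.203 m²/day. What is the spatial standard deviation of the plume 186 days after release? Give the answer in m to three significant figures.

Dispersive spreading gives a Gaussian with σ² = 2Dt; advection only shifts the center.
σ = √(2 × 0.203 × 186) = 8.69 m.

8.69 m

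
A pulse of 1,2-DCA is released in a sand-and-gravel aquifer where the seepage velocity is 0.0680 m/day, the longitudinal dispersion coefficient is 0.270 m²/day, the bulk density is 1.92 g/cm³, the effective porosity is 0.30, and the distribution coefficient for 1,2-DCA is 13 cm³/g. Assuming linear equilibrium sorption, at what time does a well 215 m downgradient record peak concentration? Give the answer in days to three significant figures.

Retardation factor R = 1 + ρ_b·K_d/n = 1 + 1.92 × 13/0.30 = 84.20.
Sorption retards both mechanisms: v_R = v/R = 0.0008076 m/day, D_R = D/R = 0.003207 m²/day.
Peak time from v_R²t² + 2D_R t − x² = 0: t = (√(D_R² + v_R²x²) − D_R)/v_R².
√(D_R² + v_R²x²) = √(0.003207² + 0.0008076² × 215²) = 0.1737; v_R² = 6.522e-07.
t = (0.1737 − 0.003207)/6.522e-07 = 261000 days.

261000 days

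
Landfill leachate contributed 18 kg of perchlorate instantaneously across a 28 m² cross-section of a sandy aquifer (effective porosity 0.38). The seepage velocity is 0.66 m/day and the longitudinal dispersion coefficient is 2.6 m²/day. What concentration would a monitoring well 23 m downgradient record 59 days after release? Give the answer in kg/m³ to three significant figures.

For an instantaneous plane source, C(x,t) = M/(n_e·A·√(4πDt)) · exp(−(x−vt)²/(4Dt)), with n_e·A the pore (flow) area.
Plume center vt = 0.66 × 59 = 38.94 m, so the well at 23 m is 15.94 m upgradient of the peak.
√(4πDt) = 43.91 m, giving peak height M/(n_e·A·√(4πDt)) = 18/(0.38 × 28 × 43.91) = 0.03853 kg/m³.
(x−vt)²/(4Dt) = (-15.94)²/(4 × 2.6 × 59) = 0.4141; exp(−0.4141) = 0.6609.
C = 0.03853 × 0.6609 = 0.0255 kg/m³.

0.0255 kg/m³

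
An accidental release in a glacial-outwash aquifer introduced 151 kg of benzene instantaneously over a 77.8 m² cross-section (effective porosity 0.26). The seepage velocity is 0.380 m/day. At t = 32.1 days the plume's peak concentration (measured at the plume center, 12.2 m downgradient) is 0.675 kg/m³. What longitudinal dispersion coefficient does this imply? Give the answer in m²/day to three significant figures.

0.303 m²/day

At the plume center C_max = M/(n_e·A·√(4πDt)), so D = M²/(4πt·(n_e·A·C_max)²).
n_e·A·C_max = 0.26 × 77.8 × 0.675 = 13.65 kg/m.
D = 151²/(4π × 32.1 × 13.65²) = 0.303 m²/day.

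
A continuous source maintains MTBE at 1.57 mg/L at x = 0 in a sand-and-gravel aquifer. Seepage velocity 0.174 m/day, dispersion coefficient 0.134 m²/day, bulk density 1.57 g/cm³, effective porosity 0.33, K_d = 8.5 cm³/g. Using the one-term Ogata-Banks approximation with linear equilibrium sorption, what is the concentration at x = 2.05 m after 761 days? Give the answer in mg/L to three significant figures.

Retardation factor R = 1 + ρ_b·K_d/n = 1 + 1.57 × 8.5/0.33 = 41.44.
Sorption retards both mechanisms: v_R = v/R = 0.004199 m/day, D_R = D/R = 0.003234 m²/day.
v_R·t = 0.004199 × 761 = 3.195439 m; 2√(D_R t) = 3.138 m; argument = (2.05 − 3.195439)/3.138 = -0.3650.
C = C₀ × ½·erfc(-0.3650) = 1.57 × 0.6971 = 1.09 mg/L.

1.09 mg/L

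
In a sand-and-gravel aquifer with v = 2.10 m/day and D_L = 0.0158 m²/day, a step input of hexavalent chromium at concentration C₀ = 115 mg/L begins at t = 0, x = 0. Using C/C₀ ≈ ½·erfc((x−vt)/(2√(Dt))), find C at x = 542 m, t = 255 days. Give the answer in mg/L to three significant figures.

1.27 mg/L

For a continuous step input, C/C₀ ≈ ½·erfc((x−vt)/(2√(Dt))).
vt = 2.10 × 255 = 535.5 m and 2√(Dt) = 2√(0.0158 × 255) = 4.014 m.
Argument (x−vt)/(2√(Dt)) = (542 − 535.5)/4.014 = 1.619; ½·erfc(1.619) = 0.01102.
C = 115 × 0.01102 = 1.27 mg/L.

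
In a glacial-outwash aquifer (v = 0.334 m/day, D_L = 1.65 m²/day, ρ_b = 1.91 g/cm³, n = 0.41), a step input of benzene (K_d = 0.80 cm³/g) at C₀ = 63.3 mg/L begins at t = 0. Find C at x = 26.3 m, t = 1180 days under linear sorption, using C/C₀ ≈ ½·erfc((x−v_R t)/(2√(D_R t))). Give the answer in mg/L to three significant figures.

61.8 mg/L

Retardation factor R = 1 + ρ_b·K_d/n = 1 + 1.91 × 0.80/0.41 = 4.727.
Sorption retards both mechanisms: v_R = v/R = 0.07066 m/day, D_R = D/R = 0.3491 m²/day.
v_R·t = 0.07066 × 1180 = 83.3788 m; 2√(D_R t) = 40.59 m; argument = (26.3 − 83.3788)/40.59 = -1.406.
C = C₀ × ½·erfc(-1.406) = 63.3 × 0.9766 = 61.8 mg/L.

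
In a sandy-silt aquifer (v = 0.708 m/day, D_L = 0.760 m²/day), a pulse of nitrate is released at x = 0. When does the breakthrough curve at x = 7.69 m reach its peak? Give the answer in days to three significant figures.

For the 1D instantaneous-source solution, setting ∂C/∂t = 0 at fixed x gives v²t² + 2Dt − x² = 0, so t = (√(D² + v²x²) − D)/v².
√(D² + v²x²) = √(0.760² + 0.708² × 7.69²) = 5.497; v² = 0.501264.
t = (5.497 − 0.760)/0.501264 = 9.45 days (vs. the pure-advection estimate x/v = 10.9 d).

9.45 days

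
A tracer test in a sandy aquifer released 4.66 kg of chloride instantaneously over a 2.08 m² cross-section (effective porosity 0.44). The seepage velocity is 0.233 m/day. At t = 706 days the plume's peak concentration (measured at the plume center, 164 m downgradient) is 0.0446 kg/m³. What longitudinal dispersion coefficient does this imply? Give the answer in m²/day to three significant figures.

1.47 m²/day

At the plume center C_max = M/(n_e·A·√(4πDt)), so D = M²/(4πt·(n_e·A·C_max)²).
n_e·A·C_max = 0.44 × 2.08 × 0.0446 = 0.04082 kg/m.
D = 4.66²/(4π × 706 × 0.04082²) = 1.47 m²/day.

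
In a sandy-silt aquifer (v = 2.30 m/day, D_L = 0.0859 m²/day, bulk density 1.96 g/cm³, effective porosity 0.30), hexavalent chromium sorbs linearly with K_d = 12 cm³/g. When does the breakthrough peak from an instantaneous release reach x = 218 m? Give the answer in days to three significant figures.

Retardation factor R = 1 + ρ_b·K_d/n = 1 + 1.96 × 12/0.30 = 79.40.
Sorption retards both mechanisms: v_R = v/R = 0.02897 m/day, D_R = D/R = 0.001082 m²/day.
Peak time from v_R²t² + 2D_R t − x² = 0: t = (√(D_R² + v_R²x²) − D_R)/v_R².
√(D_R² + v_R²x²) = √(0.001082² + 0.02897² × 218²) = 6.315; v_R² = 0.0008393.
t = (6.315 − 0.001082)/0.0008393 = 7520 days.

7520 days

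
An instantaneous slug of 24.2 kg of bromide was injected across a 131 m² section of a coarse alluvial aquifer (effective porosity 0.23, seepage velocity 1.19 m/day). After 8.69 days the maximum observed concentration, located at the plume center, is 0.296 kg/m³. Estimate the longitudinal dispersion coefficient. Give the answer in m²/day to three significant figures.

At the plume center C_max = M/(n_e·A·√(4πDt)), so D = M²/(4πt·(n_e·A·C_max)²).
n_e·A·C_max = 0.23 × 131 × 0.296 = 8.918 kg/m.
D = 24.2²/(4π × 8.69 × 8.918²) = 0.0674 m²/day.

0.0674 m²/day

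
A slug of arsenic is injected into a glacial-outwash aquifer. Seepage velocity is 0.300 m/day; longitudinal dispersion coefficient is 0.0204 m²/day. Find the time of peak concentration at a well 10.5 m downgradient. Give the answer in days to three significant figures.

For the 1D instantaneous-source solution, setting ∂C/∂t = 0 at fixed x gives v²t² + 2Dt − x² = 0, so t = (√(D² + v²x²) − D)/v².
√(D² + v²x²) = √(0.0204² + 0.300² × 10.5²) = 3.150; v² = 0.09.
t = (3.150 − 0.0204)/0.09 = 34.8 days (vs. the pure-advection estimate x/v = 35.0 d).

34.8 days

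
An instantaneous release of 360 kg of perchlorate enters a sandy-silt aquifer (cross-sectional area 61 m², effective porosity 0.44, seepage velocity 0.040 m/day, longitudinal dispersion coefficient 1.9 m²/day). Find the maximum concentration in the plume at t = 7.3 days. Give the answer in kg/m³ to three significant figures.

The peak of an instantaneous 1D plume sits at x = vt; there the Gaussian factor is 1 and C_max = M/(n_e·A·√(4πDt)), where n_e·A is the pore area the mass is dissolved in.
√(4πDt) = √(4π × 1.9 × 7.3) = 13.20 m, so C_max = 360/(0.44 × 61 × 13.20) = 1.02 kg/m³.

1.02 kg/m³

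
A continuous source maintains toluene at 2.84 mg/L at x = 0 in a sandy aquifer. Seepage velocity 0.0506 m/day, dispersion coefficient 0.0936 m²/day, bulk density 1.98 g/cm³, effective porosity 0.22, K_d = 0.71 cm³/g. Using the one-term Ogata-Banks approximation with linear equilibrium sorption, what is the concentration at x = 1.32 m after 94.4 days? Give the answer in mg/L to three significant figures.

0.942 mg/L

Retardation factor R = 1 + ρ_b·K_d/n = 1 + 1.98 × 0.71/0.22 = 7.390.
Sorption retards both mechanisms: v_R = v/R = 0.006847 m/day, D_R = D/R = 0.01267 m²/day.
v_R·t = 0.006847 × 94.4 = 0.6463568 m; 2√(D_R t) = 2.187 m; argument = (1.32 − 0.6463568)/2.187 = 0.3080.
C = C₀ × ½·erfc(0.3080) = 2.84 × 0.3316 = 0.942 mg/L.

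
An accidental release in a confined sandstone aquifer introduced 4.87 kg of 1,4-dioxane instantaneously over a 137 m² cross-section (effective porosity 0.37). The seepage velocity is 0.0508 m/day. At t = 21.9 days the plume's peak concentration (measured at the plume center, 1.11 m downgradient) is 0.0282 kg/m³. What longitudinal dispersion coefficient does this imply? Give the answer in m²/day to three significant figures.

At the plume center C_max = M/(n_e·A·√(4πDt)), so D = M²/(4πt·(n_e·A·C_max)²).
n_e·A·C_max = 0.37 × 137 × 0.0282 = 1.429 kg/m.
D = 4.87²/(4π × 21.9 × 1.429²) = 0.0422 m²/day.

0.0422 m²/day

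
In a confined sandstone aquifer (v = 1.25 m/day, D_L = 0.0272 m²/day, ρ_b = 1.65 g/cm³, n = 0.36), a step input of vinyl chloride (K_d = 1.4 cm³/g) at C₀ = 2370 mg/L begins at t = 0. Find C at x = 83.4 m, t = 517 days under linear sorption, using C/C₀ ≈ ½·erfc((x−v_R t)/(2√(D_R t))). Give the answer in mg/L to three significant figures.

2300 mg/L

Retardation factor R = 1 + ρ_b·K_d/n = 1 + 1.65 × 1.4/0.36 = 7.417.
Sorption retards both mechanisms: v_R = v/R = 0.1685 m/day, D_R = D/R = 0.003667 m²/day.
v_R·t = 0.1685 × 517 = 87.1145 m; 2√(D_R t) = 2.754 m; argument = (83.4 − 87.1145)/2.754 = -1.349.
C = C₀ × ½·erfc(-1.349) = 2370 × 0.9718 = 2300 mg/L.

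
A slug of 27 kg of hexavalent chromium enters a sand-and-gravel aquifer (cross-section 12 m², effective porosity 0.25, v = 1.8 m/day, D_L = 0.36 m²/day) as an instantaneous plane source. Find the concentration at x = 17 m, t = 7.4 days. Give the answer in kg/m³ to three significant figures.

For an instantaneous plane source, C(x,t) = M/(n_e·A·√(4πDt)) · exp(−(x−vt)²/(4Dt)), with n_e·A the pore (flow) area.
Plume center vt = 1.8 × 7.4 = 13.32 m, so the well at 17 m is 3.68 m downgradient of the peak.
√(4πDt) = 5.786 m, giving peak height M/(n_e·A·√(4πDt)) = 27/(0.25 × 12 × 5.786) = 1.555 kg/m³.
(x−vt)²/(4Dt) = (3.68)²/(4 × 0.36 × 7.4) = 1.271; exp(−1.271) = 0.2806.
C = 1.555 × 0.2806 = 0.436 kg/m³.

0.436 kg/m³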